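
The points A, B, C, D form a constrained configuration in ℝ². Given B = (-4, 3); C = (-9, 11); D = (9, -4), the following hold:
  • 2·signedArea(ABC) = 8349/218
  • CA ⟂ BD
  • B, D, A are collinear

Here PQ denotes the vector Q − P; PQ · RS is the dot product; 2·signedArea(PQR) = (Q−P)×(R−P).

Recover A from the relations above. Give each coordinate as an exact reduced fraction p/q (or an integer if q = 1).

A = (-2445/218, 1501/218)

1. A_x = -2445/218  [B, D, A are collinear ∩ CA ⟂ BD]
2. A_y = 1501/218  [B, D, A are collinear ∩ CA ⟂ BD]
   → A = (-2445/218, 1501/218)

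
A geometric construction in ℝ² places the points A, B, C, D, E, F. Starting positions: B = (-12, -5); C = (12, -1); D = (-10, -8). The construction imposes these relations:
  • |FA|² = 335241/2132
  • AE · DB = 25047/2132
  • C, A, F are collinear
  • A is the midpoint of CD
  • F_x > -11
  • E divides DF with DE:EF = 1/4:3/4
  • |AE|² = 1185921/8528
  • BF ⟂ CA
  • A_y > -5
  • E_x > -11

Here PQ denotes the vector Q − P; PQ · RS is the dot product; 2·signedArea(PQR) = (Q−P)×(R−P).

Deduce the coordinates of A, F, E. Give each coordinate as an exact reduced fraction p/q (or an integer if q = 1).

1. A_x = 1  [A is the midpoint of CD]
2. A_y = -9/2  [A is the midpoint of CD]
   → A = (1, -9/2)
3. F_x = -5836/533  [C, A, F are collinear ∩ BF ⟂ CA]
4. F_y = -4425/533  [C, A, F are collinear ∩ BF ⟂ CA]
   → F = (-5836/533, -4425/533)
5. E_x = -10913/1066  [E divides DF with DE:EF = 1/4:3/4]
6. E_y = -17217/2132  [E divides DF with DE:EF = 1/4:3/4]
   → E = (-10913/1066, -17217/2132)

A = (1, -9/2)
E = (-10913/1066, -17217/2132)
F = (-5836/533, -4425/533)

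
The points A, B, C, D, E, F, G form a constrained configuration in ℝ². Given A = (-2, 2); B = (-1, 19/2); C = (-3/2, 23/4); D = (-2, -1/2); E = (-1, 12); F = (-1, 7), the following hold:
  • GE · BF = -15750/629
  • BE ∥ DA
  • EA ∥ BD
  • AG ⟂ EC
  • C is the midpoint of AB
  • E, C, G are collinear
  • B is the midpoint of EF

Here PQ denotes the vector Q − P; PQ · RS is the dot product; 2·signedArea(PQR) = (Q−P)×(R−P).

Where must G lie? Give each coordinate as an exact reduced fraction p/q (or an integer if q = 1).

G = (-1133/629, 1248/629)

1. G_x = -1133/629  [E, C, G are collinear ∩ AG ⟂ EC]
2. G_y = 1248/629  [E, C, G are collinear ∩ AG ⟂ EC]
   → G = (-1133/629, 1248/629)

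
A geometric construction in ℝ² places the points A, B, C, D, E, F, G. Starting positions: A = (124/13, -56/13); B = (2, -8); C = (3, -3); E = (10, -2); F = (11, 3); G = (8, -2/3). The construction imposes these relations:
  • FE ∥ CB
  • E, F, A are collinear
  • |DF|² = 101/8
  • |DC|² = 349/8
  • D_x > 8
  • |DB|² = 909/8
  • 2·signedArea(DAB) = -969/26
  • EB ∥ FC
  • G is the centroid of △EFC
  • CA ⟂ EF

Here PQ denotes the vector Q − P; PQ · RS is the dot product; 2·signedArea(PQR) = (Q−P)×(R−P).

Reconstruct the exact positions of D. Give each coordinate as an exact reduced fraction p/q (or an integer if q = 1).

D = (35/4, 1/4)

1. D_x = 35/4  [line 48/13·x + -98/13·y + -791/26 = 0 ∩ |DC|² = 349/8]
2. D_y = 1/4  [line 48/13·x + -98/13·y + -791/26 = 0 ∩ |DC|² = 349/8]
   → D = (35/4, 1/4)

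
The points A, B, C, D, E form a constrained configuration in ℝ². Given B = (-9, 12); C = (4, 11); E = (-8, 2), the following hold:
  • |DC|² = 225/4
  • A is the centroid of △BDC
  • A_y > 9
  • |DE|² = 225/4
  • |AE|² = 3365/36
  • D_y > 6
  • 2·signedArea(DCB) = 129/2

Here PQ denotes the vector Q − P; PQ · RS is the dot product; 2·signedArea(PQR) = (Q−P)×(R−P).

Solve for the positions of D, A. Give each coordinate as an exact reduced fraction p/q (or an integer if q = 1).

1. D_x = -2  [line -1·x + -13·y + 165/2 = 0 ∩ |DC|² = 225/4]
2. D_y = 13/2  [line -1·x + -13·y + 165/2 = 0 ∩ |DC|² = 225/4]
   → D = (-2, 13/2)
3. A_x = -7/3  [A is the centroid of △BDC]
4. A_y = 59/6  [A is the centroid of △BDC]
   → A = (-7/3, 59/6)

A = (-7/3, 59/6)
D = (-2, 13/2)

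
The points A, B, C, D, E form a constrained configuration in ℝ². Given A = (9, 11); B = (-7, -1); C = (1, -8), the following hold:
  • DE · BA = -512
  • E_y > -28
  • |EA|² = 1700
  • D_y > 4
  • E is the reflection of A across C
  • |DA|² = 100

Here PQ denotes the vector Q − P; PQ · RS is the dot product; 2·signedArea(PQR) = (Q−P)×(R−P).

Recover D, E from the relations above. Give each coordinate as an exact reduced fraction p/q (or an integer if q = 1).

1. E_x = -7  [E is the reflection of A across C]
2. E_y = -27  [E is the reflection of A across C]
   → E = (-7, -27)
3. D_x = 1  [line -16·x + -12·y + 76 = 0 ∩ |DA|² = 100]
4. D_y = 5  [line -16·x + -12·y + 76 = 0 ∩ |DA|² = 100]
   → D = (1, 5)

D = (1, 5)
E = (-7, -27)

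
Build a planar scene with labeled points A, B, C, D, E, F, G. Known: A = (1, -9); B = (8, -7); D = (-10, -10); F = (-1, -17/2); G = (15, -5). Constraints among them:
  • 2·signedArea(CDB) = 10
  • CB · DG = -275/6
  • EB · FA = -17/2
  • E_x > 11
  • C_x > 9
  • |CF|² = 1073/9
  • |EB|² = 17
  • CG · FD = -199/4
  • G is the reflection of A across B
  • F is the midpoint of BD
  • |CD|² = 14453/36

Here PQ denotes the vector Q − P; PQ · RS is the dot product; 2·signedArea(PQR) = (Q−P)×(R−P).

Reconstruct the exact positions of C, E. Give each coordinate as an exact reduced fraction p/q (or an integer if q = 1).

C = (29/3, -37/6)
E = (12, -8)

1. C_x = 29/3  [2·signedArea(CDB) = 10 ∩ CG · FD = -199/4]
2. C_y = -37/6  [2·signedArea(CDB) = 10 ∩ CG · FD = -199/4]
   → C = (29/3, -37/6)
3. E_x = 12  [line -2·x + 1/2·y + 28 = 0 ∩ |EB|² = 17]
4. E_y = -8  [line -2·x + 1/2·y + 28 = 0 ∩ |EB|² = 17]
   → E = (12, -8)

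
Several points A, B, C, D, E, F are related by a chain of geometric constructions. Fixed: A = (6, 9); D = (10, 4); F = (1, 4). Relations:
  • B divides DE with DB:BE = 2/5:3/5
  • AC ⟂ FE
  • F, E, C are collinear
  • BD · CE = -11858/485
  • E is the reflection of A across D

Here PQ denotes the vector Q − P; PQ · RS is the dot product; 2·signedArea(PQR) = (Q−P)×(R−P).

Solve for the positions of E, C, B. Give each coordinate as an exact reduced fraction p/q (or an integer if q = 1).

B = (58/5, 2)
C = (357/97, 288/97)
E = (14, -1)

1. E_x = 14  [E is the reflection of A across D]
2. E_y = -1  [E is the reflection of A across D]
   → E = (14, -1)
3. C_x = 357/97  [F, E, C are collinear ∩ AC ⟂ FE]
4. C_y = 288/97  [F, E, C are collinear ∩ AC ⟂ FE]
   → C = (357/97, 288/97)
5. B_x = 58/5  [B divides DE with DB:BE = 2/5:3/5]
6. B_y = 2  [B divides DE with DB:BE = 2/5:3/5]
   → B = (58/5, 2)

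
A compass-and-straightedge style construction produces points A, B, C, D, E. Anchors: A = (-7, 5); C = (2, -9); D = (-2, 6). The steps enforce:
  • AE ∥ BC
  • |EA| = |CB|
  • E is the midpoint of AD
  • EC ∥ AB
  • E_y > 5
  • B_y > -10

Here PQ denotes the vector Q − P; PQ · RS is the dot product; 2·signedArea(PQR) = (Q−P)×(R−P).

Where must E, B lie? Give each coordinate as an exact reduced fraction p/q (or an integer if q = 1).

1. E_x = -9/2  [E is the midpoint of AD]
2. E_y = 11/2  [E is the midpoint of AD]
   → E = (-9/2, 11/2)
3. B_x = -1/2  [AE ∥ BC ∩ EC ∥ AB]
4. B_y = -19/2  [AE ∥ BC ∩ EC ∥ AB]
   → B = (-1/2, -19/2)

B = (-1/2, -19/2)
E = (-9/2, 11/2)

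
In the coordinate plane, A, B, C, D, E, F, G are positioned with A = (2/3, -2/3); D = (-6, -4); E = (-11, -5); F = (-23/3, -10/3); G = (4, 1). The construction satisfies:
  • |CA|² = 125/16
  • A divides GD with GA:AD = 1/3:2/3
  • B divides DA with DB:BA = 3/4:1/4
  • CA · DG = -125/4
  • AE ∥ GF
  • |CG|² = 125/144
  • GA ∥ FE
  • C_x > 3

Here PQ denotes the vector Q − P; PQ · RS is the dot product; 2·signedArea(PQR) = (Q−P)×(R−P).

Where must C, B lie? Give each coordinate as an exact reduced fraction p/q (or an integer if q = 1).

1. C_x = 19/6  [line -10·x + -5·y + 415/12 = 0 ∩ |CA|² = 125/16]
2. C_y = 7/12  [line -10·x + -5·y + 415/12 = 0 ∩ |CA|² = 125/16]
   → C = (19/6, 7/12)
3. B_x = -1  [B divides DA with DB:BA = 3/4:1/4]
4. B_y = -3/2  [B divides DA with DB:BA = 3/4:1/4]
   → B = (-1, -3/2)

B = (-1, -3/2)
C = (19/6, 7/12)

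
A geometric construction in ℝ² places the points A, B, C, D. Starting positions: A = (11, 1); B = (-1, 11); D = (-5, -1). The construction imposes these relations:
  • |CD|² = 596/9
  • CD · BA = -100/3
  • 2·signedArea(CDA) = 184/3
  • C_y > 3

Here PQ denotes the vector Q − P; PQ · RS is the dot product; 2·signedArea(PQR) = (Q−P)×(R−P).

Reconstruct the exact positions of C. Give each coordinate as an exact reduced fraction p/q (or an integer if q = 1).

C = (5/3, 11/3)

1. C_x = 5/3  [2·signedArea(CDA) = 184/3 ∩ CD · BA = -100/3]
2. C_y = 11/3  [2·signedArea(CDA) = 184/3 ∩ CD · BA = -100/3]
   → C = (5/3, 11/3)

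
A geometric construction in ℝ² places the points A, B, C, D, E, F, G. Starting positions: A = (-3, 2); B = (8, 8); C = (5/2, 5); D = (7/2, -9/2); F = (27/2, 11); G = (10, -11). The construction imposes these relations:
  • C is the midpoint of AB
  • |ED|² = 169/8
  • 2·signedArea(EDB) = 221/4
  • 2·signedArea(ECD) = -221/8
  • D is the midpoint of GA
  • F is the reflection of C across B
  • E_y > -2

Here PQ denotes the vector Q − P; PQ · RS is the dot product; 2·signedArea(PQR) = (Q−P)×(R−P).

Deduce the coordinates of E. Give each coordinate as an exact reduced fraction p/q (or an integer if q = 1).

1. E_x = 1/4  [2·signedArea(ECD) = -221/8 ∩ 2·signedArea(EDB) = 221/4]
2. E_y = -5/4  [2·signedArea(ECD) = -221/8 ∩ 2·signedArea(EDB) = 221/4]
   → E = (1/4, -5/4)

E = (1/4, -5/4)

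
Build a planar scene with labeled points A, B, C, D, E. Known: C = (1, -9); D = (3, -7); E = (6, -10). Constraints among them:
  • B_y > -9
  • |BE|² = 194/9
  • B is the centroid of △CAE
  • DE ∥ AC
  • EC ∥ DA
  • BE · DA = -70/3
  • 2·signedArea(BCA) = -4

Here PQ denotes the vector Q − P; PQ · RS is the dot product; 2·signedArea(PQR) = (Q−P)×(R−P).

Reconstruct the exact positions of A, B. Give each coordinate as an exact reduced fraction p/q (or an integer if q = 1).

A = (-2, -6)
B = (5/3, -25/3)

1. A_x = -2  [DE ∥ AC ∩ EC ∥ DA]
2. A_y = -6  [DE ∥ AC ∩ EC ∥ DA]
   → A = (-2, -6)
3. B_x = 5/3  [B is the centroid of △CAE]
4. B_y = -25/3  [B is the centroid of △CAE]
   → B = (5/3, -25/3)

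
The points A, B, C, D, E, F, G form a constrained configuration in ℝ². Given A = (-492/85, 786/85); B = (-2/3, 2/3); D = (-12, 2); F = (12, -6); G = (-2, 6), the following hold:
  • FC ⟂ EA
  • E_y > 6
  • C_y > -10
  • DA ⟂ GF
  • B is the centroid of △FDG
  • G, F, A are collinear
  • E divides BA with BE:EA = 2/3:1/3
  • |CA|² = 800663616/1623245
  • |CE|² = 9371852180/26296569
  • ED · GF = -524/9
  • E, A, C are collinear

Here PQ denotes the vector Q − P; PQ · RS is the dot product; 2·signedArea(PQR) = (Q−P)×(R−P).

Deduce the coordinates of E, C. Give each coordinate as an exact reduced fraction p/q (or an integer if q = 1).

1. E_x = -3122/765  [E divides BA with BE:EA = 2/3:1/3]
2. E_y = 4886/765  [E divides BA with BE:EA = 2/3:1/3]
   → E = (-3122/765, 4886/765)
3. C_x = 9081564/1623245  [E, A, C are collinear ∩ FC ⟂ EA]
4. C_y = -15945582/1623245  [E, A, C are collinear ∩ FC ⟂ EA]
   → C = (9081564/1623245, -15945582/1623245)

C = (9081564/1623245, -15945582/1623245)
E = (-3122/765, 4886/765)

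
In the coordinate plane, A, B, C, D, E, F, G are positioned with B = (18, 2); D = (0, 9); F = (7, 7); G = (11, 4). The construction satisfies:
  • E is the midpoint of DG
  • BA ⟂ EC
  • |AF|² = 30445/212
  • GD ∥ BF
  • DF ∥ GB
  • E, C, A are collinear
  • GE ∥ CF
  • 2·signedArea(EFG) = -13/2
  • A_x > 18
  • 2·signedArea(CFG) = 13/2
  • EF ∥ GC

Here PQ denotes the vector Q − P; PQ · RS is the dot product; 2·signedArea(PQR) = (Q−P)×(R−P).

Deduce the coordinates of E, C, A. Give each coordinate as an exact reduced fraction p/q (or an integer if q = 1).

1. E_x = 11/2  [E is the midpoint of DG]
2. E_y = 13/2  [E is the midpoint of DG]
   → E = (11/2, 13/2)
3. C_x = 25/2  [GE ∥ CF ∩ EF ∥ GC]
4. C_y = 9/2  [GE ∥ CF ∩ EF ∥ GC]
   → C = (25/2, 9/2)
5. A_x = 967/53  [E, C, A are collinear ∩ BA ⟂ EC]
6. A_y = 303/106  [E, C, A are collinear ∩ BA ⟂ EC]
   → A = (967/53, 303/106)

A = (967/53, 303/106)
C = (25/2, 9/2)
E = (11/2, 13/2)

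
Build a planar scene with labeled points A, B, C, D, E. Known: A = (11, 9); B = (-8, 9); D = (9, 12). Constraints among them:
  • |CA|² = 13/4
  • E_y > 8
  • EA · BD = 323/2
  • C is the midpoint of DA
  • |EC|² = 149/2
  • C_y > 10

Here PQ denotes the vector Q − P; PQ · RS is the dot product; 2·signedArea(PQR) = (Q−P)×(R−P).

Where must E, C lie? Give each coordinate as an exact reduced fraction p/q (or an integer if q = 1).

C = (10, 21/2)
E = (3/2, 9)

1. C_x = 10  [C is the midpoint of DA]
2. C_y = 21/2  [C is the midpoint of DA]
   → C = (10, 21/2)
3. E_x = 3/2  [line -17·x + -3·y + 105/2 = 0 ∩ |EC|² = 149/2]
4. E_y = 9  [line -17·x + -3·y + 105/2 = 0 ∩ |EC|² = 149/2]
   → E = (3/2, 9)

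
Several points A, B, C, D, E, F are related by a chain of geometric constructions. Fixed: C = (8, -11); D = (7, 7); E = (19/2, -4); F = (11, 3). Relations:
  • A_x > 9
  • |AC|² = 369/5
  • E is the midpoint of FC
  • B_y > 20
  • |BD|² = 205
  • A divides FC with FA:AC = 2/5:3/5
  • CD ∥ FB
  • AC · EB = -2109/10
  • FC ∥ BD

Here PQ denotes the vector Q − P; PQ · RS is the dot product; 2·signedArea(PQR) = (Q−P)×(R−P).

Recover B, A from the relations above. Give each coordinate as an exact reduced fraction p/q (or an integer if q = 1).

1. B_x = 10  [FC ∥ BD ∩ CD ∥ FB]
2. B_y = 21  [FC ∥ BD ∩ CD ∥ FB]
   → B = (10, 21)
3. A_x = 49/5  [A divides FC with FA:AC = 2/5:3/5]
4. A_y = -13/5  [A divides FC with FA:AC = 2/5:3/5]
   → A = (49/5, -13/5)

A = (49/5, -13/5)
B = (10, 21)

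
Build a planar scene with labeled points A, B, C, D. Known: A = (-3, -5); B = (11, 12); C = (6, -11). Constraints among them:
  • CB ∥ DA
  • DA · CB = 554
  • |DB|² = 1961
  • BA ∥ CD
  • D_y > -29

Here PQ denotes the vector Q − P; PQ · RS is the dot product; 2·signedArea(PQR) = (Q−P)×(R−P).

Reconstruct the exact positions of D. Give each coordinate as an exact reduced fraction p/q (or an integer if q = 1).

1. D_x = -8  [CB ∥ DA ∩ BA ∥ CD]
2. D_y = -28  [CB ∥ DA ∩ BA ∥ CD]
   → D = (-8, -28)

D = (-8, -28)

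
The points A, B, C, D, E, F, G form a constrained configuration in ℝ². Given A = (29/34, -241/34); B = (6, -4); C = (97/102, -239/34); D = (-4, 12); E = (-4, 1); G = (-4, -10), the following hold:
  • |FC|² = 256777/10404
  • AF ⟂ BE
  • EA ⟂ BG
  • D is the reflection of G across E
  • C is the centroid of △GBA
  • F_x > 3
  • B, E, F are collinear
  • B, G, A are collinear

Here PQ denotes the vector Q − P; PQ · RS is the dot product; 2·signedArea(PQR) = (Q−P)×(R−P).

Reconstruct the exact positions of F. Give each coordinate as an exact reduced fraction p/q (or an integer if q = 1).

1. F_x = 53/17  [B, E, F are collinear ∩ AF ⟂ BE]
2. F_y = -87/34  [B, E, F are collinear ∩ AF ⟂ BE]
   → F = (53/17, -87/34)

F = (53/17, -87/34)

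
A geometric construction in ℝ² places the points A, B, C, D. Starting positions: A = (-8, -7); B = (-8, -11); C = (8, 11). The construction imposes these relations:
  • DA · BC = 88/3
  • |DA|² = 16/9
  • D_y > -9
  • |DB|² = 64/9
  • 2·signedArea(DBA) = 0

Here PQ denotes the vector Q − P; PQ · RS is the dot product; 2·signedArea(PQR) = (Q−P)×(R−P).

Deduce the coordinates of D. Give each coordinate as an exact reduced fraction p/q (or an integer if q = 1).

1. D_x = -8  [2·signedArea(DBA) = 0 ∩ DA · BC = 88/3]
2. D_y = -25/3  [2·signedArea(DBA) = 0 ∩ DA · BC = 88/3]
   → D = (-8, -25/3)

D = (-8, -25/3)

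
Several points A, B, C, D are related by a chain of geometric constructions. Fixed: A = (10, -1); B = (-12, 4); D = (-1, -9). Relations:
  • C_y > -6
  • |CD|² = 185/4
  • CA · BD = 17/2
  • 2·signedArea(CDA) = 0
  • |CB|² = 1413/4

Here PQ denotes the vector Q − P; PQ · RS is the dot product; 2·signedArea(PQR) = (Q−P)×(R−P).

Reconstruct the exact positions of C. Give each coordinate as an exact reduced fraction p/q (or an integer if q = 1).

C = (9/2, -5)

1. C_x = 9/2  [2·signedArea(CDA) = 0 ∩ CA · BD = 17/2]
2. C_y = -5  [2·signedArea(CDA) = 0 ∩ CA · BD = 17/2]
   → C = (9/2, -5)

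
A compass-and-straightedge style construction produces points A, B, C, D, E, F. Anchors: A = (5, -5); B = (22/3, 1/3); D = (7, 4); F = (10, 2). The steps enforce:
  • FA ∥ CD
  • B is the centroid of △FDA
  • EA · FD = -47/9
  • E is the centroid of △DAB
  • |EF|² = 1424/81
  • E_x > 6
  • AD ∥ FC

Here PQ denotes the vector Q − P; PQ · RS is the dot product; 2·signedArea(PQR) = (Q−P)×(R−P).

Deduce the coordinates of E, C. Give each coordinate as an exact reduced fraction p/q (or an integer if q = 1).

1. E_x = 58/9  [E is the centroid of △DAB]
2. E_y = -2/9  [E is the centroid of △DAB]
   → E = (58/9, -2/9)
3. C_x = 12  [FA ∥ CD ∩ AD ∥ FC]
4. C_y = 11  [FA ∥ CD ∩ AD ∥ FC]
   → C = (12, 11)

C = (12, 11)
E = (58/9, -2/9)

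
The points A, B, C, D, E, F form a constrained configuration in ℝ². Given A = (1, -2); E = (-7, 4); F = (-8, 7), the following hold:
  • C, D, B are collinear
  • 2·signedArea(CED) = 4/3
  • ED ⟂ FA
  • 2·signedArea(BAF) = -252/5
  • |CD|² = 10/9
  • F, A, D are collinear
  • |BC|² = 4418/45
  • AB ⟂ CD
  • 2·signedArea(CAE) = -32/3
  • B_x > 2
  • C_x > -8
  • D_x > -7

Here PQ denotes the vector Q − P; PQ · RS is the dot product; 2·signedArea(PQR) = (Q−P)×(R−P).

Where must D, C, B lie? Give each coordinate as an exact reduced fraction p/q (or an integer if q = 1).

1. D_x = -6  [F, A, D are collinear ∩ ED ⟂ FA]
2. D_y = 5  [F, A, D are collinear ∩ ED ⟂ FA]
   → D = (-6, 5)
3. C_x = -7  [2·signedArea(CAE) = -32/3 ∩ 2·signedArea(CED) = 4/3]
4. C_y = 16/3  [2·signedArea(CAE) = -32/3 ∩ 2·signedArea(CED) = 4/3]
   → C = (-7, 16/3)
5. B_x = 12/5  [C, D, B are collinear ∩ AB ⟂ CD]
6. B_y = 11/5  [C, D, B are collinear ∩ AB ⟂ CD]
   → B = (12/5, 11/5)

B = (12/5, 11/5)
C = (-7, 16/3)
D = (-6, 5)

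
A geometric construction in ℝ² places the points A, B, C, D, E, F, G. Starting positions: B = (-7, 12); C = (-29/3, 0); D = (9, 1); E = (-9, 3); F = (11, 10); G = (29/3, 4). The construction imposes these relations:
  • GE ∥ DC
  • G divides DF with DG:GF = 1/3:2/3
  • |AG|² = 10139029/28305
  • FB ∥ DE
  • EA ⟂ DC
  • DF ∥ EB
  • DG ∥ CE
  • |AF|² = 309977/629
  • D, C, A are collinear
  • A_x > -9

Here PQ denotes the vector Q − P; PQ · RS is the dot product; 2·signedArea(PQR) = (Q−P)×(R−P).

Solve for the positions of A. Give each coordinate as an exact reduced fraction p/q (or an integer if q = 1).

1. A_x = -27807/3145  [D, C, A are collinear ∩ EA ⟂ DC]
2. A_y = 139/3145  [D, C, A are collinear ∩ EA ⟂ DC]
   → A = (-27807/3145, 139/3145)

A = (-27807/3145, 139/3145)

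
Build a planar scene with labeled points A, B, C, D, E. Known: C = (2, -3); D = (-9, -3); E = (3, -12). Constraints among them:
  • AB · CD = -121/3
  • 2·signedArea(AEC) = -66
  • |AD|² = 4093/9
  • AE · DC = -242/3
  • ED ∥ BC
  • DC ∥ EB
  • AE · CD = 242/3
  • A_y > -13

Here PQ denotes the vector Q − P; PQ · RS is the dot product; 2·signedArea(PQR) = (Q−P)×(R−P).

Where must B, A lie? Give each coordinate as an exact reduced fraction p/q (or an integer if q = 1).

A = (31/3, -12)
B = (14, -12)

1. B_x = 14  [ED ∥ BC ∩ DC ∥ EB]
2. B_y = -12  [ED ∥ BC ∩ DC ∥ EB]
   → B = (14, -12)
3. A_x = 31/3  [AB · CD = -121/3 ∩ 2·signedArea(AEC) = -66]
4. A_y = -12  [AB · CD = -121/3 ∩ 2·signedArea(AEC) = -66]
   → A = (31/3, -12)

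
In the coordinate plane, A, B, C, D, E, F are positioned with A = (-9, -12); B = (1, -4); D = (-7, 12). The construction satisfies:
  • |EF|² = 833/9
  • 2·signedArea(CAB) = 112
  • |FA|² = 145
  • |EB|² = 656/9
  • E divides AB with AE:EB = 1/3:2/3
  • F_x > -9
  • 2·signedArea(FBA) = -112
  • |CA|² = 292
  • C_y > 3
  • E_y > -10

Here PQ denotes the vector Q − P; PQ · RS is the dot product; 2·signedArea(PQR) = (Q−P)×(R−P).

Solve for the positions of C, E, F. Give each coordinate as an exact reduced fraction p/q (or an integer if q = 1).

C = (-3, 4)
E = (-17/3, -28/3)
F = (-8, 0)

1. C_x = -3  [line -8·x + 10·y + -64 = 0 ∩ |CA|² = 292]
2. C_y = 4  [line -8·x + 10·y + -64 = 0 ∩ |CA|² = 292]
   → C = (-3, 4)
3. E_x = -17/3  [E divides AB with AE:EB = 1/3:2/3]
4. E_y = -28/3  [E divides AB with AE:EB = 1/3:2/3]
   → E = (-17/3, -28/3)
5. F_x = -8  [line 8·x + -10·y + 64 = 0 ∩ |FA|² = 145]
6. F_y = 0  [line 8·x + -10·y + 64 = 0 ∩ |FA|² = 145]
   → F = (-8, 0)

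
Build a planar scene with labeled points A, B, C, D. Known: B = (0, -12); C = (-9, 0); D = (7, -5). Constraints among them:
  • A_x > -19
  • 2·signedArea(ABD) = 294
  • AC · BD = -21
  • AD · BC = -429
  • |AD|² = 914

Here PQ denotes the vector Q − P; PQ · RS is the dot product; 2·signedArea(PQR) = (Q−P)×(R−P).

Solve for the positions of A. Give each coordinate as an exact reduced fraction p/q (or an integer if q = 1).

A = (-18, 12)

1. A_x = -18  [2·signedArea(ABD) = 294 ∩ AC · BD = -21]
2. A_y = 12  [2·signedArea(ABD) = 294 ∩ AC · BD = -21]
   → A = (-18, 12)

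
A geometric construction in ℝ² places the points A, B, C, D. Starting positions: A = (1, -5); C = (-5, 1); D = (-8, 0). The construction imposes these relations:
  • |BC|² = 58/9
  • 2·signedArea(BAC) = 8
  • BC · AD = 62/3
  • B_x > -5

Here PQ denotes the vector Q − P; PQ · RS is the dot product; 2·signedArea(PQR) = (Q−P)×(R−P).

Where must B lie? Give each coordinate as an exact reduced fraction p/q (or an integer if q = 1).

B = (-4, -4/3)

1. B_x = -4  [BC · AD = 62/3 ∩ 2·signedArea(BAC) = 8]
2. B_y = -4/3  [BC · AD = 62/3 ∩ 2·signedArea(BAC) = 8]
   → B = (-4, -4/3)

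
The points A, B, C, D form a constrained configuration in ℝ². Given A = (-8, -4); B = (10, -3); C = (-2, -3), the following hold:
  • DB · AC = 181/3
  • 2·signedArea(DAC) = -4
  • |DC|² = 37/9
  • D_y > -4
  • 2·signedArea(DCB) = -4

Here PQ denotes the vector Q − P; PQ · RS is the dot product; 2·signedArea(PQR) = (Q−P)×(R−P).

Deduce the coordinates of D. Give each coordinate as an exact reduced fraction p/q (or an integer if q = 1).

1. D_x = 0  [2·signedArea(DAC) = -4 ∩ DB · AC = 181/3]
2. D_y = -10/3  [2·signedArea(DAC) = -4 ∩ DB · AC = 181/3]
   → D = (0, -10/3)

D = (0, -10/3)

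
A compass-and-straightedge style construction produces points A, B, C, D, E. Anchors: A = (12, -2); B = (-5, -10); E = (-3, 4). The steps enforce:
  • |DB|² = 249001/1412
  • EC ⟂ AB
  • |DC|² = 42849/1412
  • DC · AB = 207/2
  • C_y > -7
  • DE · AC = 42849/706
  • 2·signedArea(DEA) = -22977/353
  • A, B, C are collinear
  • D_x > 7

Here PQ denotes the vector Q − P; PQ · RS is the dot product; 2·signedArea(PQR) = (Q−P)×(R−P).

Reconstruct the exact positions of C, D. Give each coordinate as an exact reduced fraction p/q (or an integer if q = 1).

1. C_x = 717/353  [A, B, C are collinear ∩ EC ⟂ AB]
2. C_y = -2362/353  [A, B, C are collinear ∩ EC ⟂ AB]
   → C = (717/353, -2362/353)
3. D_x = 4953/706  [2·signedArea(DEA) = -22977/353 ∩ DE · AC = 42849/706]
4. D_y = -1534/353  [2·signedArea(DEA) = -22977/353 ∩ DE · AC = 42849/706]
   → D = (4953/706, -1534/353)

C = (717/353, -2362/353)
D = (4953/706, -1534/353)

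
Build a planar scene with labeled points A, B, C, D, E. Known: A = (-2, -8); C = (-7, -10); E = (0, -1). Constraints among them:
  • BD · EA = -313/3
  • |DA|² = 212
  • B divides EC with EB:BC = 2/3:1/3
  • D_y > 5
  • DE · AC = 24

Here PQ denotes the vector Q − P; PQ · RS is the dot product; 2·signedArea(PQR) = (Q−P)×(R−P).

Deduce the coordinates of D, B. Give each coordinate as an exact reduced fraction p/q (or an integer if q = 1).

1. D_x = 2  [line 5·x + 2·y + -22 = 0 ∩ |DA|² = 212]
2. D_y = 6  [line 5·x + 2·y + -22 = 0 ∩ |DA|² = 212]
   → D = (2, 6)
3. B_x = -14/3  [B divides EC with EB:BC = 2/3:1/3]
4. B_y = -7  [B divides EC with EB:BC = 2/3:1/3]
   → B = (-14/3, -7)

B = (-14/3, -7)
D = (2, 6)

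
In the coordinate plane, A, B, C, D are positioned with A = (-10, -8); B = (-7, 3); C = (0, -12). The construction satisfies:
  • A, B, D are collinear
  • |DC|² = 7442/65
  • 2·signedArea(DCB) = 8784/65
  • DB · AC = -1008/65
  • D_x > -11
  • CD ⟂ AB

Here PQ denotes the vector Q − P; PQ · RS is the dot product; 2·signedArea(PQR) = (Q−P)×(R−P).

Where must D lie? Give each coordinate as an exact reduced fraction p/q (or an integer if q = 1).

D = (-671/65, -597/65)

1. D_x = -671/65  [A, B, D are collinear ∩ CD ⟂ AB]
2. D_y = -597/65  [A, B, D are collinear ∩ CD ⟂ AB]
   → D = (-671/65, -597/65)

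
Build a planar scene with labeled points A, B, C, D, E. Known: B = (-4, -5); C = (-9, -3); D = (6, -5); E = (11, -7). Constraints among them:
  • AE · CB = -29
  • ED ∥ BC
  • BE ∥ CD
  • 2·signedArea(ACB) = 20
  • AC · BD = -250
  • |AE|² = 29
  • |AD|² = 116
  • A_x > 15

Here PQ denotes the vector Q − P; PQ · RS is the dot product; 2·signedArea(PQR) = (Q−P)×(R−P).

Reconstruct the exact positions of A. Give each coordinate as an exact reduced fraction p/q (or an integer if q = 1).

A = (16, -9)

1. A_x = 16  [AE · CB = -29 ∩ 2·signedArea(ACB) = 20]
2. A_y = -9  [AE · CB = -29 ∩ 2·signedArea(ACB) = 20]
   → A = (16, -9)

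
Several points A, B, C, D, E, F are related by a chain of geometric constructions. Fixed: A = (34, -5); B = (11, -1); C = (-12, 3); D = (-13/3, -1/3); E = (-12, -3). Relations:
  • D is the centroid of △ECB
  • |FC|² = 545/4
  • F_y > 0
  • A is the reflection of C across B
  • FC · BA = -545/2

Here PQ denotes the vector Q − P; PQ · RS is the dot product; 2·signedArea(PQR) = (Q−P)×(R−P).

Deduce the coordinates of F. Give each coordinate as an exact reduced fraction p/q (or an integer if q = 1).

1. F_x = -1/2  [line -23·x + 4·y + -31/2 = 0 ∩ |FC|² = 545/4]
2. F_y = 1  [line -23·x + 4·y + -31/2 = 0 ∩ |FC|² = 545/4]
   → F = (-1/2, 1)

F = (-1/2, 1)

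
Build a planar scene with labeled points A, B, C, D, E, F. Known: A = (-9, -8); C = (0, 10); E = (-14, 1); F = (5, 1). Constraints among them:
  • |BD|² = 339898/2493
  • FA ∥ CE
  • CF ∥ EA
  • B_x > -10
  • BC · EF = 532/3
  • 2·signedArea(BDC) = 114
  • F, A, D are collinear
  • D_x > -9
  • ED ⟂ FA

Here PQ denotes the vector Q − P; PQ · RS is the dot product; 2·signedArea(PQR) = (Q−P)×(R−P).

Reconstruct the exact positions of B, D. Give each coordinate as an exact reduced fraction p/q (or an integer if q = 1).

1. B_x = -28/3  [BC · EF = 532/3]
2. D_x = -2339/277  [F, A, D are collinear ∩ ED ⟂ FA]
3. D_y = -2117/277  [F, A, D are collinear ∩ ED ⟂ FA]
   → D = (-2339/277, -2117/277)
4. B_x = -28/3  [2·signedArea(BDC) = 114 ∩ BC · EF = 532/3]
5. B_y = 4  [2·signedArea(BDC) = 114 ∩ BC · EF = 532/3]
   → B = (-28/3, 4)

B = (-28/3, 4)
D = (-2339/277, -2117/277)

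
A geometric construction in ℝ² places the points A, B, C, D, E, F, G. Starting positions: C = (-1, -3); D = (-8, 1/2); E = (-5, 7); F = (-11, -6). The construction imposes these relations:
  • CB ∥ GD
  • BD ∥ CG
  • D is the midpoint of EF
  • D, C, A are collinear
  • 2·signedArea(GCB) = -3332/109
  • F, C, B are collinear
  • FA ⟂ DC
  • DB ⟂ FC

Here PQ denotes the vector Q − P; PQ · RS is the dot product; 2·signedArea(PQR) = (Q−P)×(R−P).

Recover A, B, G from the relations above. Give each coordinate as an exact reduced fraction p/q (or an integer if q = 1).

A = (-39/5, 2/5)
B = (-704/109, -1011/218)
G = (-277/109, 233/109)

1. A_x = -39/5  [D, C, A are collinear ∩ FA ⟂ DC]
2. A_y = 2/5  [D, C, A are collinear ∩ FA ⟂ DC]
   → A = (-39/5, 2/5)
3. B_x = -704/109  [F, C, B are collinear ∩ DB ⟂ FC]
4. B_y = -1011/218  [F, C, B are collinear ∩ DB ⟂ FC]
   → B = (-704/109, -1011/218)
5. G_x = -277/109  [CB ∥ GD ∩ BD ∥ CG]
6. G_y = 233/109  [CB ∥ GD ∩ BD ∥ CG]
   → G = (-277/109, 233/109)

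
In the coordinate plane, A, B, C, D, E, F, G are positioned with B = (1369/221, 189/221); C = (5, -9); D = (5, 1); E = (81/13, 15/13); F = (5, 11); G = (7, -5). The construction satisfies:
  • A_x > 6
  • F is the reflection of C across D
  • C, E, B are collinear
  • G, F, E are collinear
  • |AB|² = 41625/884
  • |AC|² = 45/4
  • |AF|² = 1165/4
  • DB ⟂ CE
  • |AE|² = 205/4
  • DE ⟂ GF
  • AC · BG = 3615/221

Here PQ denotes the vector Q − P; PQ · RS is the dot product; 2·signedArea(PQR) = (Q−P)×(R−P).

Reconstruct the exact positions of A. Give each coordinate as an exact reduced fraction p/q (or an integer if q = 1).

A = (13/2, -6)

1. A_x = 13/2  [line -178/221·x + 1294/221·y + 8921/221 = 0 ∩ |AC|² = 45/4]
2. A_y = -6  [line -178/221·x + 1294/221·y + 8921/221 = 0 ∩ |AC|² = 45/4]
   → A = (13/2, -6)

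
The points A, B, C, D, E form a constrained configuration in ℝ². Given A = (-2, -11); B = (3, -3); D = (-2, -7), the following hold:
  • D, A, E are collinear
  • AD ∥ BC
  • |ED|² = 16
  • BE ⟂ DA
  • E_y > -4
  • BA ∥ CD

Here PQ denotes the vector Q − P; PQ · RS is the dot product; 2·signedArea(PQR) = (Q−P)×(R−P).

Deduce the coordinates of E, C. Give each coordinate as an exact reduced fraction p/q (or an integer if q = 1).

1. E_x = -2  [D, A, E are collinear ∩ BE ⟂ DA]
2. E_y = -3  [D, A, E are collinear ∩ BE ⟂ DA]
   → E = (-2, -3)
3. C_x = 3  [BA ∥ CD ∩ AD ∥ BC]
4. C_y = 1  [BA ∥ CD ∩ AD ∥ BC]
   → C = (3, 1)

C = (3, 1)
E = (-2, -3)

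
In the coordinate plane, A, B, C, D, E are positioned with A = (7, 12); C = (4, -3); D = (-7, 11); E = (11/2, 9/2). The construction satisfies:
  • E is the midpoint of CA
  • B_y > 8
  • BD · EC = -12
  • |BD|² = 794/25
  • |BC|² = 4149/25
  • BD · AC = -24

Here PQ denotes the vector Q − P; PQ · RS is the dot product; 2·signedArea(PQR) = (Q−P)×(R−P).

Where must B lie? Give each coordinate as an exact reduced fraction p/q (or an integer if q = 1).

1. B_x = -2  [line 3·x + 15·y + -120 = 0 ∩ |BC|² = 4149/25]
2. B_y = 42/5  [line 3·x + 15·y + -120 = 0 ∩ |BC|² = 4149/25]
   → B = (-2, 42/5)

B = (-2, 42/5)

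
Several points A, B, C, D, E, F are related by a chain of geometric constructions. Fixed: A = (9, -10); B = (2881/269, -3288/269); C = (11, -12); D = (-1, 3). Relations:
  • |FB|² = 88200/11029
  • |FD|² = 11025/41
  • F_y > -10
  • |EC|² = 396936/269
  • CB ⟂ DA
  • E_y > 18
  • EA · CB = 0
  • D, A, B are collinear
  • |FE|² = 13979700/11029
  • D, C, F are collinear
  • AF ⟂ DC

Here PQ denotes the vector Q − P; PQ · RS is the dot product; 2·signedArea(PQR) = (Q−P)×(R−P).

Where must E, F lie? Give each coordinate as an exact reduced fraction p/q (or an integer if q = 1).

E = (-3419/269, 4902/269)
F = (379/41, -402/41)

1. E_x = -3419/269  [line 78/269·x + 60/269·y + -102/269 = 0 ∩ |EC|² = 396936/269]
2. E_y = 4902/269  [line 78/269·x + 60/269·y + -102/269 = 0 ∩ |EC|² = 396936/269]
   → E = (-3419/269, 4902/269)
3. F_x = 379/41  [D, C, F are collinear ∩ AF ⟂ DC]
4. F_y = -402/41  [D, C, F are collinear ∩ AF ⟂ DC]
   → F = (379/41, -402/41)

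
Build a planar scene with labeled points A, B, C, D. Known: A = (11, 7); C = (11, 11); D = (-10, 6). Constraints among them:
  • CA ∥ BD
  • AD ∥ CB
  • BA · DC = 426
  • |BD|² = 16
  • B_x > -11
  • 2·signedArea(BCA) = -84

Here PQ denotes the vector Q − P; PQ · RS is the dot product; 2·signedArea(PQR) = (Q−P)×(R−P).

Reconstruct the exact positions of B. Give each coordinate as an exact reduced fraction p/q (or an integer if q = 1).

1. B_x = -10  [CA ∥ BD ∩ AD ∥ CB]
2. B_y = 10  [CA ∥ BD ∩ AD ∥ CB]
   → B = (-10, 10)

B = (-10, 10)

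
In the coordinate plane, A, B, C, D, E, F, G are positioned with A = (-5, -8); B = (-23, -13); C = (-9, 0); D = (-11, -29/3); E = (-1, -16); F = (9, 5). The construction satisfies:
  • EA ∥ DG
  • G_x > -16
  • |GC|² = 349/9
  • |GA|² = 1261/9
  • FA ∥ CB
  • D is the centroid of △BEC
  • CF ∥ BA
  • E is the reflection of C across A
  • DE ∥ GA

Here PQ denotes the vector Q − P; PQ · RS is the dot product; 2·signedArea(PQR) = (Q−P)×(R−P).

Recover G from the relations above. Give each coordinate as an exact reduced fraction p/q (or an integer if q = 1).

G = (-15, -5/3)

1. G_x = -15  [DE ∥ GA ∩ EA ∥ DG]
2. G_y = -5/3  [DE ∥ GA ∩ EA ∥ DG]
   → G = (-15, -5/3)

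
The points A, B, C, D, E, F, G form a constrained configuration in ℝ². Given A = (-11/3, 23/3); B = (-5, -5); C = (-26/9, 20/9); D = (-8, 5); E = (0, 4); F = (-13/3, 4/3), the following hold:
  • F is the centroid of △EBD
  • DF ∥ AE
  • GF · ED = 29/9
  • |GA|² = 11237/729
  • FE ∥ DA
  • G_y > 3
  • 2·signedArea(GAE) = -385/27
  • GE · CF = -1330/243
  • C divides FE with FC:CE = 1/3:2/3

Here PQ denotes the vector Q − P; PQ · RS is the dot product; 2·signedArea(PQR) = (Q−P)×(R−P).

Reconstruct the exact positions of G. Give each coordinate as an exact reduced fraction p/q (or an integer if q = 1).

G = (-98/27, 101/27)

1. G_x = -98/27  [2·signedArea(GAE) = -385/27 ∩ GE · CF = -1330/243]
2. G_y = 101/27  [2·signedArea(GAE) = -385/27 ∩ GE · CF = -1330/243]
   → G = (-98/27, 101/27)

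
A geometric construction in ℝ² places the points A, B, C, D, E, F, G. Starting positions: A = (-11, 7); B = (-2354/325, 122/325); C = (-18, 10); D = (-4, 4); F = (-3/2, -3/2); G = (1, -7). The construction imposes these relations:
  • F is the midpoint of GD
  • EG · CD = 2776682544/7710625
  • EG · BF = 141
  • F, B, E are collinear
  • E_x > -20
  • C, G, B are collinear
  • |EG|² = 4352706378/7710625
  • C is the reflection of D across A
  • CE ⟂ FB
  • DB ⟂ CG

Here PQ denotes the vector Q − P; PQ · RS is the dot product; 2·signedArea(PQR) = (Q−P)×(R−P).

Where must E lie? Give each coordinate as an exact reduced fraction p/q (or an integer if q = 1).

1. E_x = -152697602/7710625  [F, B, E are collinear ∩ CE ⟂ FB]
2. E_y = 34520186/7710625  [F, B, E are collinear ∩ CE ⟂ FB]
   → E = (-152697602/7710625, 34520186/7710625)

E = (-152697602/7710625, 34520186/7710625)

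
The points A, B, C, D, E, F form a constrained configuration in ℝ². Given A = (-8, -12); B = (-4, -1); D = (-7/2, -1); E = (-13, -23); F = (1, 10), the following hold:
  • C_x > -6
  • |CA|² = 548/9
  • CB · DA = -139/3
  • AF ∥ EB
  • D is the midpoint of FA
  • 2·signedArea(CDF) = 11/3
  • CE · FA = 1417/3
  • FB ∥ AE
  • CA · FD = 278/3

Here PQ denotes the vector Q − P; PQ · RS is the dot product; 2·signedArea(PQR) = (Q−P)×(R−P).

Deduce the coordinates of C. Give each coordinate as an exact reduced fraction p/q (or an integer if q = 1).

C = (-16/3, -14/3)

1. C_x = -16/3  [CB · DA = -139/3 ∩ 2·signedArea(CDF) = 11/3]
2. C_y = -14/3  [CB · DA = -139/3 ∩ 2·signedArea(CDF) = 11/3]
   → C = (-16/3, -14/3)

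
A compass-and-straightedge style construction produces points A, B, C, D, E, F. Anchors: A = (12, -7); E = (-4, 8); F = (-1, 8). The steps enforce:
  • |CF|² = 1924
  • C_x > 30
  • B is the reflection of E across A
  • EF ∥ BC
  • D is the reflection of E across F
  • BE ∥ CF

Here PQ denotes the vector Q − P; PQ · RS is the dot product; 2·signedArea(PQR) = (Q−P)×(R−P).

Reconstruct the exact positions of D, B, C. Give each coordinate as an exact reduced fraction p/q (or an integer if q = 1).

1. D_x = 2  [D is the reflection of E across F]
2. D_y = 8  [D is the reflection of E across F]
   → D = (2, 8)
3. B_x = 28  [B is the reflection of E across A]
4. B_y = -22  [B is the reflection of E across A]
   → B = (28, -22)
5. C_x = 31  [BE ∥ CF ∩ EF ∥ BC]
6. C_y = -22  [BE ∥ CF ∩ EF ∥ BC]
   → C = (31, -22)

B = (28, -22)
C = (31, -22)
D = (2, 8)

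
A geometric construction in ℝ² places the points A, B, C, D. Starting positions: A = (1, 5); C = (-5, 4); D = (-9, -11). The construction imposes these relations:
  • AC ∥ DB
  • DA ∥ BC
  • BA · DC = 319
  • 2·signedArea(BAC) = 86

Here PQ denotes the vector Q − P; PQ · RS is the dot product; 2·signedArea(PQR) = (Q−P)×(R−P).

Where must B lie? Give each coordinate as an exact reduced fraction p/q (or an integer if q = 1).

1. B_x = -15  [DA ∥ BC ∩ AC ∥ DB]
2. B_y = -12  [DA ∥ BC ∩ AC ∥ DB]
   → B = (-15, -12)

B = (-15, -12)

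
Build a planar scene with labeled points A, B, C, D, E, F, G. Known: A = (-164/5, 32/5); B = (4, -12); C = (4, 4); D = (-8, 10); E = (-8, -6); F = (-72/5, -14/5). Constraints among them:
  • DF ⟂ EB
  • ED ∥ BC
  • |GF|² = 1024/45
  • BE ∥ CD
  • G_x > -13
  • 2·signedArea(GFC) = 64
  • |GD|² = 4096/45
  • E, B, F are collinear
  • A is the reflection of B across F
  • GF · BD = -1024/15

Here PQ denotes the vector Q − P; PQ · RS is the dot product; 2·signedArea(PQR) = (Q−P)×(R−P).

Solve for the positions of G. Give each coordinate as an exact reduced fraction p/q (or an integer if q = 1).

1. G_x = -184/15  [GF · BD = -1024/15 ∩ 2·signedArea(GFC) = 64]
2. G_y = 22/15  [GF · BD = -1024/15 ∩ 2·signedArea(GFC) = 64]
   → G = (-184/15, 22/15)

G = (-184/15, 22/15)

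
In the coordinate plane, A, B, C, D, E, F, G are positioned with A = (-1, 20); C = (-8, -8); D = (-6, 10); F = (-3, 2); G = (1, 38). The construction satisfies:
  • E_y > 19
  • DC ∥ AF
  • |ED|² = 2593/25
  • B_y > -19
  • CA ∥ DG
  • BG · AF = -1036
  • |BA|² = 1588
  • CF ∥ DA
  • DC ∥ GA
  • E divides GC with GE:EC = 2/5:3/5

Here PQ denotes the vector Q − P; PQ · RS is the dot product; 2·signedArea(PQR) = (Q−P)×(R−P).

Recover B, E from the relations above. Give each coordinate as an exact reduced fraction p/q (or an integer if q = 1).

B = (-13, -18)
E = (-13/5, 98/5)

1. B_x = -13  [line 2·x + 18·y + 350 = 0 ∩ |BA|² = 1588]
2. B_y = -18  [line 2·x + 18·y + 350 = 0 ∩ |BA|² = 1588]
   → B = (-13, -18)
3. E_x = -13/5  [E divides GC with GE:EC = 2/5:3/5]
4. E_y = 98/5  [E divides GC with GE:EC = 2/5:3/5]
   → E = (-13/5, 98/5)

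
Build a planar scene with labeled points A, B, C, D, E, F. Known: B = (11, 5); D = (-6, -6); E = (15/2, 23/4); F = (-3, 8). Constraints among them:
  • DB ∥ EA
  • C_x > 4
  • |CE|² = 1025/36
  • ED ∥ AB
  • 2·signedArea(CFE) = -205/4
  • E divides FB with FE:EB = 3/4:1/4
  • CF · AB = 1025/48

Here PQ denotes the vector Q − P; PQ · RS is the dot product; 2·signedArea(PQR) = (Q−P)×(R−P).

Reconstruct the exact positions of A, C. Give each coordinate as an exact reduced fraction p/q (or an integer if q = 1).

A = (49/2, 67/4)
C = (25/6, 19/12)

1. A_x = 49/2  [ED ∥ AB ∩ DB ∥ EA]
2. A_y = 67/4  [ED ∥ AB ∩ DB ∥ EA]
   → A = (49/2, 67/4)
3. C_x = 25/6  [2·signedArea(CFE) = -205/4 ∩ CF · AB = 1025/48]
4. C_y = 19/12  [2·signedArea(CFE) = -205/4 ∩ CF · AB = 1025/48]
   → C = (25/6, 19/12)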